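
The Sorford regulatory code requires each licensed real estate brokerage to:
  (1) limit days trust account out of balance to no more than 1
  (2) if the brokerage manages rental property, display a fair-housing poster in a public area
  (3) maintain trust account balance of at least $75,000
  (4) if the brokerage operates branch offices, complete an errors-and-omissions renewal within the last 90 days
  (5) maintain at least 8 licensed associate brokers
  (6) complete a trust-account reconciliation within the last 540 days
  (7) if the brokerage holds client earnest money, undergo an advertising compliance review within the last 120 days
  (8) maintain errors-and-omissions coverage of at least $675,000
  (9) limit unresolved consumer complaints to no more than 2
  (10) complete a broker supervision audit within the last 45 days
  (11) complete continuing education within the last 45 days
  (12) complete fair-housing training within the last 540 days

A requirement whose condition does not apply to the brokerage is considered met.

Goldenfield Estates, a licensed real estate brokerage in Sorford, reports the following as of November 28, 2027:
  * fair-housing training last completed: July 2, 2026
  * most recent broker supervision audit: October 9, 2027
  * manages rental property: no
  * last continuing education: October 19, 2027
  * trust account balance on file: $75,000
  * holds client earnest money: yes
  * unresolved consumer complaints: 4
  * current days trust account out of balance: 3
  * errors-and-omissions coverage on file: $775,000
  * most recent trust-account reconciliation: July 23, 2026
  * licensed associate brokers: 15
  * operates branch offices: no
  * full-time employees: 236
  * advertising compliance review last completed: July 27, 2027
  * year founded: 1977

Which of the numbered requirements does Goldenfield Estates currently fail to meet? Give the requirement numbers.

1. days trust account out of balance 3 > 1 → not met
2. condition 'manages rental property' does not hold → requirement n/a → met
3. trust account balance $75,000 ≥ $75,000 → met
4. condition 'operates branch offices' does not hold → requirement n/a → met
5. licensed associate brokers 15 ≥ 8 → met
6. trust-account reconciliation 493 days ago vs limit 540 → met
7. condition 'holds client earnest money' holds; advertising compliance review 124 days ago vs limit 120 → not met
8. errors-and-omissions coverage $775,000 ≥ $675,000 → met
9. unresolved consumer complaints 4 > 2 → not met
10. broker supervision audit 50 days ago vs limit 45 → not met
11. continuing education 40 days ago vs limit 45 → met
12. fair-housing training 514 days ago vs limit 540 → met
Not met: 1, 7, 9, 10

1, 7, 9, 10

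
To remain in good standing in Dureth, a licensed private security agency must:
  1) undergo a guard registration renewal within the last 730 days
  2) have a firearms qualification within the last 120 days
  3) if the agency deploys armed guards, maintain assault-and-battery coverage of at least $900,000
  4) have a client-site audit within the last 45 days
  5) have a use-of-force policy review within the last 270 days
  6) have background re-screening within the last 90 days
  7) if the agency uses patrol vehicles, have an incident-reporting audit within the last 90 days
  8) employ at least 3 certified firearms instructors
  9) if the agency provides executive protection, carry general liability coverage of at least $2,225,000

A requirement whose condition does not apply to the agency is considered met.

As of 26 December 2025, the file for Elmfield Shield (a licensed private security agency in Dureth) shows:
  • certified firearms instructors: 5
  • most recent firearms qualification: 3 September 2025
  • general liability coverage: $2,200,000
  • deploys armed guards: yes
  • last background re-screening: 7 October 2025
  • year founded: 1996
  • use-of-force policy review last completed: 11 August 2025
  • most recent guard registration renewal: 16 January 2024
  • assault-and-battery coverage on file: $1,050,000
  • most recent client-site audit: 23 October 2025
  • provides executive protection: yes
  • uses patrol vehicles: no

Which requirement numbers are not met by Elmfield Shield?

4, 9

1. guard registration renewal 710 days ago vs limit 730 → met
2. firearms qualification 114 days ago vs limit 120 → met
3. condition 'deploys armed guards' holds; assault-and-battery coverage $1,050,000 ≥ $900,000 → met
4. client-site audit 64 days ago vs limit 45 → not met
5. use-of-force policy review 137 days ago vs limit 270 → met
6. background re-screening 80 days ago vs limit 90 → met
7. condition 'uses patrol vehicles' does not hold → requirement n/a → met
8. certified firearms instructors 5 ≥ 3 → met
9. condition 'provides executive protection' holds; general liability coverage $2,200,000 < $2,225,000 → not met
Not met: 4, 9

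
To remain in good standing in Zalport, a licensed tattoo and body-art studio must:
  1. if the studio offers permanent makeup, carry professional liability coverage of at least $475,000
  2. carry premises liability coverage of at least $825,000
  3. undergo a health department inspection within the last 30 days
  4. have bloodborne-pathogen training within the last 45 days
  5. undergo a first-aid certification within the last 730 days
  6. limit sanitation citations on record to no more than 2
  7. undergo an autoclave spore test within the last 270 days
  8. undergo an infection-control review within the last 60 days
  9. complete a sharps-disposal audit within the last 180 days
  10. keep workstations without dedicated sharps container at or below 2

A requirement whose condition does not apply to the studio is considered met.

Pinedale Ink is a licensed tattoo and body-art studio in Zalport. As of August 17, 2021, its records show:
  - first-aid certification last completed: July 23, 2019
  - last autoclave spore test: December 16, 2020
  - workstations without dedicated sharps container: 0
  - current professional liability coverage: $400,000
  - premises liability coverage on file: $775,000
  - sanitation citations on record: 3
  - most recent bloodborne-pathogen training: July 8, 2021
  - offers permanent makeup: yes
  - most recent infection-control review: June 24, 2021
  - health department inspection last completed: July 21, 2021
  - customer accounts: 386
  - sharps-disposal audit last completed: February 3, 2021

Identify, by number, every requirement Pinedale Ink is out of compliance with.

1. condition 'offers permanent makeup' holds; professional liability coverage $400,000 < $475,000 → not met
2. premises liability coverage $775,000 < $825,000 → not met
3. health department inspection 27 days ago vs limit 30 → met
4. bloodborne-pathogen training 40 days ago vs limit 45 → met
5. first-aid certification 756 days ago vs limit 730 → not met
6. sanitation citations on record 3 > 2 → not met
7. autoclave spore test 244 days ago vs limit 270 → met
8. infection-control review 54 days ago vs limit 60 → met
9. sharps-disposal audit 195 days ago vs limit 180 → not met
10. workstations without dedicated sharps container 0 ≤ 2 → met
Not met: 1, 2, 5, 6, 9

1, 2, 5, 6, 9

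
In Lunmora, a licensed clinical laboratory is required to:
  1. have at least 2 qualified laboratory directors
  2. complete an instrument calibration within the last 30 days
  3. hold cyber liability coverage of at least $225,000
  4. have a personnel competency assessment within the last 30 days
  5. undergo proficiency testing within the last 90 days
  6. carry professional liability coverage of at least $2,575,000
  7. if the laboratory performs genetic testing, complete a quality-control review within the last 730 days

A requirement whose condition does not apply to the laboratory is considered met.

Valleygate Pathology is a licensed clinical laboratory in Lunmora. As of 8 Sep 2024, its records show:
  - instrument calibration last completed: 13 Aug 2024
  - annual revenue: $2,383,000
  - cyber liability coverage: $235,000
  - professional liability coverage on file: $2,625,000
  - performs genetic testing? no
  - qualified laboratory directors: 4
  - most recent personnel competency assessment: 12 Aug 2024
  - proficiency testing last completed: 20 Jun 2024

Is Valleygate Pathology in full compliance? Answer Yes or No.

1. qualified laboratory directors 4 ≥ 2 → met
2. instrument calibration 26 days ago vs limit 30 → met
3. cyber liability coverage $235,000 ≥ $225,000 → met
4. personnel competency assessment 27 days ago vs limit 30 → met
5. proficiency testing 80 days ago vs limit 90 → met
6. professional liability coverage $2,625,000 ≥ $2,575,000 → met
7. condition 'performs genetic testing' does not hold → requirement n/a → met
All met.

Yes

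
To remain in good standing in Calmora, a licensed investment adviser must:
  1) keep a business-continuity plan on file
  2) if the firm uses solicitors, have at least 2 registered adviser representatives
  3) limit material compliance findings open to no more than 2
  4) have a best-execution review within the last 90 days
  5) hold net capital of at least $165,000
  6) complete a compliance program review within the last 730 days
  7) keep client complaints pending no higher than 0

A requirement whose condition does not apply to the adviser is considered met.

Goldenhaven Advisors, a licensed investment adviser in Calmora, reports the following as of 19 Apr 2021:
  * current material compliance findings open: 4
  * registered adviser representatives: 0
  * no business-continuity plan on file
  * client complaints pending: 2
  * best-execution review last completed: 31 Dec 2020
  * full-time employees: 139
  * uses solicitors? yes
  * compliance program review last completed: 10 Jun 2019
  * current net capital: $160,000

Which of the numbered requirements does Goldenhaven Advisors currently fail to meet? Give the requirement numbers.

1, 2, 3, 4, 5, 7

1. business-continuity plan absent → not met
2. condition 'uses solicitors' holds; registered adviser representatives 0 < 2 → not met
3. material compliance findings open 4 > 2 → not met
4. best-execution review 109 days ago vs limit 90 → not met
5. net capital $160,000 < $165,000 → not met
6. compliance program review 679 days ago vs limit 730 → met
7. client complaints pending 2 > 0 → not met
Not met: 1, 2, 3, 4, 5, 7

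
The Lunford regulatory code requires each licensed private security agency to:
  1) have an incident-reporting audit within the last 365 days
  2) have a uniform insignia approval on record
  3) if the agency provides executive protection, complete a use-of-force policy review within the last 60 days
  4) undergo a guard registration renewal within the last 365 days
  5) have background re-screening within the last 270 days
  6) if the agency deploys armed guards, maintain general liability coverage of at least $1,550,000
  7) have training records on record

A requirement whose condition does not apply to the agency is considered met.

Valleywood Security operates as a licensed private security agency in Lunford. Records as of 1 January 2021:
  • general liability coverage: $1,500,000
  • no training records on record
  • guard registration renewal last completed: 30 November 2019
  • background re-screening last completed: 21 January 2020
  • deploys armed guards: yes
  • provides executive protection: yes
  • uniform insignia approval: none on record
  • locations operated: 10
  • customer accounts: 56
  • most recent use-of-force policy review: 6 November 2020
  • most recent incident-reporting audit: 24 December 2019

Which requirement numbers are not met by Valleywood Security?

1. incident-reporting audit 374 days ago vs limit 365 → not met
2. uniform insignia approval absent → not met
3. condition 'provides executive protection' holds; use-of-force policy review 56 days ago vs limit 60 → met
4. guard registration renewal 398 days ago vs limit 365 → not met
5. background re-screening 346 days ago vs limit 270 → not met
6. condition 'deploys armed guards' holds; general liability coverage $1,500,000 < $1,550,000 → not met
7. training records absent → not met
Not met: 1, 2, 4, 5, 6, 7

1, 2, 4, 5, 6, 7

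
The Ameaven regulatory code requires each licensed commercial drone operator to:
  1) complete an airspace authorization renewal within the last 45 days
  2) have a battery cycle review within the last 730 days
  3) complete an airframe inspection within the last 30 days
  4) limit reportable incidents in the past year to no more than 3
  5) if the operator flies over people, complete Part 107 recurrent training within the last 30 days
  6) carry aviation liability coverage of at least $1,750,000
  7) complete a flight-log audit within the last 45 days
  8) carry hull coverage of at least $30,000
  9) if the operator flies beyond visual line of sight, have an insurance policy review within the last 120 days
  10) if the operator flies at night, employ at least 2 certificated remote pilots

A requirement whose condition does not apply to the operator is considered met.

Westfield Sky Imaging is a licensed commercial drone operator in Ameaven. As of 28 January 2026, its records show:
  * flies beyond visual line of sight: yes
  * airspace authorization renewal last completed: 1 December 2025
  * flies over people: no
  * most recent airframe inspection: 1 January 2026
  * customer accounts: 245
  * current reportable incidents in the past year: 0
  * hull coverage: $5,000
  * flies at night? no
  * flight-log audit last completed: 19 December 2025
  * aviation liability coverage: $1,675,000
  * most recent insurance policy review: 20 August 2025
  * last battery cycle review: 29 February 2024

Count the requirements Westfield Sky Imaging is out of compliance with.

4

1. airspace authorization renewal 58 days ago vs limit 45 → not met
2. battery cycle review 699 days ago vs limit 730 → met
3. airframe inspection 27 days ago vs limit 30 → met
4. reportable incidents in the past year 0 ≤ 3 → met
5. condition 'flies over people' does not hold → requirement n/a → met
6. aviation liability coverage $1,675,000 < $1,750,000 → not met
7. flight-log audit 40 days ago vs limit 45 → met
8. hull coverage $5,000 < $30,000 → not met
9. condition 'flies beyond visual line of sight' holds; insurance policy review 161 days ago vs limit 120 → not met
10. condition 'flies at night' does not hold → requirement n/a → met
Not met: 4 of 10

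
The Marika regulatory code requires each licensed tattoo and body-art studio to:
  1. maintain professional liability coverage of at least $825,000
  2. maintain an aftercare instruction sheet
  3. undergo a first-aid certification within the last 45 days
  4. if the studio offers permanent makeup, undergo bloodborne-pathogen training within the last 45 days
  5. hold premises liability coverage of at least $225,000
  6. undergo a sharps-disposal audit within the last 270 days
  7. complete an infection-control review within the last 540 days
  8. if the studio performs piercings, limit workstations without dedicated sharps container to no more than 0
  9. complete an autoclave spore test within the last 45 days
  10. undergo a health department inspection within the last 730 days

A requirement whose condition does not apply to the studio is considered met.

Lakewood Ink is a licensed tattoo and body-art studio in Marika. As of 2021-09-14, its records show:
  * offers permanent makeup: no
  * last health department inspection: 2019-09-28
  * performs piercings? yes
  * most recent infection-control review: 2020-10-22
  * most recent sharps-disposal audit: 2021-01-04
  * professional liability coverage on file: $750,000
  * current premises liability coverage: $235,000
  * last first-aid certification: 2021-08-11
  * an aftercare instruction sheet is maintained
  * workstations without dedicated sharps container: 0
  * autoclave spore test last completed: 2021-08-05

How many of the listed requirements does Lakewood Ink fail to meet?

1. professional liability coverage $750,000 < $825,000 → not met
2. aftercare instruction sheet present → met
3. first-aid certification 34 days ago vs limit 45 → met
4. condition 'offers permanent makeup' does not hold → requirement n/a → met
5. premises liability coverage $235,000 ≥ $225,000 → met
6. sharps-disposal audit 253 days ago vs limit 270 → met
7. infection-control review 327 days ago vs limit 540 → met
8. condition 'performs piercings' holds; workstations without dedicated sharps container 0 ≤ 0 → met
9. autoclave spore test 40 days ago vs limit 45 → met
10. health department inspection 717 days ago vs limit 730 → met
Not met: 1 of 10

1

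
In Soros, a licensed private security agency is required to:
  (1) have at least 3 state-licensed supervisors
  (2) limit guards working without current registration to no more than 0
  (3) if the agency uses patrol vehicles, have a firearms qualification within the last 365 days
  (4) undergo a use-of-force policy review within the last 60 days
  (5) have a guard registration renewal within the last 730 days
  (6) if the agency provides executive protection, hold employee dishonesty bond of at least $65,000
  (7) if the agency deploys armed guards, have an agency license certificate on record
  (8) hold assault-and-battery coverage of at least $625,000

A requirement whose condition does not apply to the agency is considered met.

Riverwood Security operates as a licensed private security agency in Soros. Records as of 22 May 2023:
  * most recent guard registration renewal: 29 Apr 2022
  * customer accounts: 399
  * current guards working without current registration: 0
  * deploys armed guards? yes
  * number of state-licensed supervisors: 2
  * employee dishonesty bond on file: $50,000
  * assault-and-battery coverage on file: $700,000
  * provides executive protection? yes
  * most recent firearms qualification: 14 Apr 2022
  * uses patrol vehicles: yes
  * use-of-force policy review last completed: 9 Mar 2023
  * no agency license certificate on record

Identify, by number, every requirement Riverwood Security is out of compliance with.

1, 3, 4, 6, 7

1. state-licensed supervisors 2 < 3 → not met
2. guards working without current registration 0 ≤ 0 → met
3. condition 'uses patrol vehicles' holds; firearms qualification 403 days ago vs limit 365 → not met
4. use-of-force policy review 74 days ago vs limit 60 → not met
5. guard registration renewal 388 days ago vs limit 730 → met
6. condition 'provides executive protection' holds; employee dishonesty bond $50,000 < $65,000 → not met
7. condition 'deploys armed guards' holds; agency license certificate absent → not met
8. assault-and-battery coverage $700,000 ≥ $625,000 → met
Not met: 1, 3, 4, 6, 7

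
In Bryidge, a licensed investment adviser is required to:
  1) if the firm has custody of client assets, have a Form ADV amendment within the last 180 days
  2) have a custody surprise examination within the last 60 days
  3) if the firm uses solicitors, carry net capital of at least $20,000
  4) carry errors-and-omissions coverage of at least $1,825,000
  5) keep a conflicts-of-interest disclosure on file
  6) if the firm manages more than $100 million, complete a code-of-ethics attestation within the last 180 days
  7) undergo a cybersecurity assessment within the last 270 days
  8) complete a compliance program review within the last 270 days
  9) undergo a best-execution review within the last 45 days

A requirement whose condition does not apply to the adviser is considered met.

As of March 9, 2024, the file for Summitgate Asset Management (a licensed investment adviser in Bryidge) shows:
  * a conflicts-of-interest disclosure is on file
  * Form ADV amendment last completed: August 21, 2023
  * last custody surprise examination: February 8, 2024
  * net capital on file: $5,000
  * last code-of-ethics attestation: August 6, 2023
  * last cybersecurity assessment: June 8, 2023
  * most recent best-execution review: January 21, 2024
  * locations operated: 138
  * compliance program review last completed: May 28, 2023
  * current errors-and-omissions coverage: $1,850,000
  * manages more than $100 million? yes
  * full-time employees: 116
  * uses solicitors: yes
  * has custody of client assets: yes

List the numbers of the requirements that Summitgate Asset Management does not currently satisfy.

1, 3, 6, 7, 8, 9

1. condition 'has custody of client assets' holds; Form ADV amendment 201 days ago vs limit 180 → not met
2. custody surprise examination 30 days ago vs limit 60 → met
3. condition 'uses solicitors' holds; net capital $5,000 < $20,000 → not met
4. errors-and-omissions coverage $1,850,000 ≥ $1,825,000 → met
5. conflicts-of-interest disclosure present → met
6. condition 'manages more than $100 million' holds; code-of-ethics attestation 216 days ago vs limit 180 → not met
7. cybersecurity assessment 275 days ago vs limit 270 → not met
8. compliance program review 286 days ago vs limit 270 → not met
9. best-execution review 48 days ago vs limit 45 → not met
Not met: 1, 3, 6, 7, 8, 9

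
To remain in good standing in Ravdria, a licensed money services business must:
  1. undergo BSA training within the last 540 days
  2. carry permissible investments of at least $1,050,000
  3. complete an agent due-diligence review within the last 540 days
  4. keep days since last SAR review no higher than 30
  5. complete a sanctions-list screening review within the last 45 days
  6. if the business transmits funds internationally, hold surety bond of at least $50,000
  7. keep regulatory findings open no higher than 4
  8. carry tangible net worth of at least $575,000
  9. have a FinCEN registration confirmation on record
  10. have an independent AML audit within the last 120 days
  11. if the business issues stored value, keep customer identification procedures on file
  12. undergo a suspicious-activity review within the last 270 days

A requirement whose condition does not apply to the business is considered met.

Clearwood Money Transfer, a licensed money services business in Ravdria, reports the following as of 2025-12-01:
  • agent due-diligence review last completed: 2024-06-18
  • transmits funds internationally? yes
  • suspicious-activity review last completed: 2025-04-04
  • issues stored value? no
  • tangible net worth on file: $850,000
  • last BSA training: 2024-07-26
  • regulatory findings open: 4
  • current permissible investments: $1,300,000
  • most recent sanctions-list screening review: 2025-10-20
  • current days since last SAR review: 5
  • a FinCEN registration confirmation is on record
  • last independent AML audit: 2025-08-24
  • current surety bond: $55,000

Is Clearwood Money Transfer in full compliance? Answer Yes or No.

Yes

1. BSA training 493 days ago vs limit 540 → met
2. permissible investments $1,300,000 ≥ $1,050,000 → met
3. agent due-diligence review 531 days ago vs limit 540 → met
4. days since last SAR review 5 ≤ 30 → met
5. sanctions-list screening review 42 days ago vs limit 45 → met
6. condition 'transmits funds internationally' holds; surety bond $55,000 ≥ $50,000 → met
7. regulatory findings open 4 ≤ 4 → met
8. tangible net worth $850,000 ≥ $575,000 → met
9. FinCEN registration confirmation present → met
10. independent AML audit 99 days ago vs limit 120 → met
11. condition 'issues stored value' does not hold → requirement n/a → met
12. suspicious-activity review 241 days ago vs limit 270 → met
All met.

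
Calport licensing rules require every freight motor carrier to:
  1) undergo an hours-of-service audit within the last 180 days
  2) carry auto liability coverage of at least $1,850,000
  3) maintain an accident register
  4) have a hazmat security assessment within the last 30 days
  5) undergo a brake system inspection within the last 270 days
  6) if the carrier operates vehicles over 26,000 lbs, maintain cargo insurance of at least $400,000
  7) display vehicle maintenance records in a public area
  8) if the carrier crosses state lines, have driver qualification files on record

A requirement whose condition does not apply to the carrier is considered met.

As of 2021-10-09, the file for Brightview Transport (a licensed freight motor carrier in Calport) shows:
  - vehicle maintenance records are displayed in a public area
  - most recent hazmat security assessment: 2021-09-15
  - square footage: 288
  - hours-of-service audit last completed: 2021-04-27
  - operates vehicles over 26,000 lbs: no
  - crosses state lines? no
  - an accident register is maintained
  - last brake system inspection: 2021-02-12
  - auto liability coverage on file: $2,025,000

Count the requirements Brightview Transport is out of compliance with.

1. hours-of-service audit 165 days ago vs limit 180 → met
2. auto liability coverage $2,025,000 ≥ $1,850,000 → met
3. accident register present → met
4. hazmat security assessment 24 days ago vs limit 30 → met
5. brake system inspection 239 days ago vs limit 270 → met
6. condition 'operates vehicles over 26,000 lbs' does not hold → requirement n/a → met
7. vehicle maintenance records present → met
8. condition 'crosses state lines' does not hold → requirement n/a → met
Not met: 0 of 8

0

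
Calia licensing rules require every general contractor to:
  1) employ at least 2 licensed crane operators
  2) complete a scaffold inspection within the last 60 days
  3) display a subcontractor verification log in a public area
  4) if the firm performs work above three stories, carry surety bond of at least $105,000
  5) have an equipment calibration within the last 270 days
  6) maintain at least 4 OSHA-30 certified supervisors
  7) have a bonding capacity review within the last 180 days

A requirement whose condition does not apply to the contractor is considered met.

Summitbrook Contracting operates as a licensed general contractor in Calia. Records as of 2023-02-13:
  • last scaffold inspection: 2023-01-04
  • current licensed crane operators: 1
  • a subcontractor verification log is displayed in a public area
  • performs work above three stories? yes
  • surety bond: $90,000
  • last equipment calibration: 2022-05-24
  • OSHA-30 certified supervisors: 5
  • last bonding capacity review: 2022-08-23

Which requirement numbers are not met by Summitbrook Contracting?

1, 4

1. licensed crane operators 1 < 2 → not met
2. scaffold inspection 40 days ago vs limit 60 → met
3. subcontractor verification log present → met
4. condition 'performs work above three stories' holds; surety bond $90,000 < $105,000 → not met
5. equipment calibration 265 days ago vs limit 270 → met
6. OSHA-30 certified supervisors 5 ≥ 4 → met
7. bonding capacity review 174 days ago vs limit 180 → met
Not met: 1, 4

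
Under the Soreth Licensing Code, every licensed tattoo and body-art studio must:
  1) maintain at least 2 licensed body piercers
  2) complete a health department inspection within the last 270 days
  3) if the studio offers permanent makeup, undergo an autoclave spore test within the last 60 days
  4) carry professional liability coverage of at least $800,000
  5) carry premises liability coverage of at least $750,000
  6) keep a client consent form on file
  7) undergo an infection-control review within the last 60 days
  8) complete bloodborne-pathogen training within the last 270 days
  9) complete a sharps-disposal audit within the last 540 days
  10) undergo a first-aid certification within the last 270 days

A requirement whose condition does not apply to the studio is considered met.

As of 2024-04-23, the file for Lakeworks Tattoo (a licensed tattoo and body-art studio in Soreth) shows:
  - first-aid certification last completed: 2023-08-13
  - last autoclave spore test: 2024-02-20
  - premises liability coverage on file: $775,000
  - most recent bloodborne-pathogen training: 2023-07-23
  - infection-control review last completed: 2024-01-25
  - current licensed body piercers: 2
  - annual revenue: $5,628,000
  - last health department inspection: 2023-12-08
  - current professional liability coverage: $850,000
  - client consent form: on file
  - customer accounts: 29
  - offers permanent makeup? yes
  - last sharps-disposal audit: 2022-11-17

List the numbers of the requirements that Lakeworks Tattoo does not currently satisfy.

3, 7, 8

1. licensed body piercers 2 ≥ 2 → met
2. health department inspection 137 days ago vs limit 270 → met
3. condition 'offers permanent makeup' holds; autoclave spore test 63 days ago vs limit 60 → not met
4. professional liability coverage $850,000 ≥ $800,000 → met
5. premises liability coverage $775,000 ≥ $750,000 → met
6. client consent form present → met
7. infection-control review 89 days ago vs limit 60 → not met
8. bloodborne-pathogen training 275 days ago vs limit 270 → not met
9. sharps-disposal audit 523 days ago vs limit 540 → met
10. first-aid certification 254 days ago vs limit 270 → met
Not met: 3, 7, 8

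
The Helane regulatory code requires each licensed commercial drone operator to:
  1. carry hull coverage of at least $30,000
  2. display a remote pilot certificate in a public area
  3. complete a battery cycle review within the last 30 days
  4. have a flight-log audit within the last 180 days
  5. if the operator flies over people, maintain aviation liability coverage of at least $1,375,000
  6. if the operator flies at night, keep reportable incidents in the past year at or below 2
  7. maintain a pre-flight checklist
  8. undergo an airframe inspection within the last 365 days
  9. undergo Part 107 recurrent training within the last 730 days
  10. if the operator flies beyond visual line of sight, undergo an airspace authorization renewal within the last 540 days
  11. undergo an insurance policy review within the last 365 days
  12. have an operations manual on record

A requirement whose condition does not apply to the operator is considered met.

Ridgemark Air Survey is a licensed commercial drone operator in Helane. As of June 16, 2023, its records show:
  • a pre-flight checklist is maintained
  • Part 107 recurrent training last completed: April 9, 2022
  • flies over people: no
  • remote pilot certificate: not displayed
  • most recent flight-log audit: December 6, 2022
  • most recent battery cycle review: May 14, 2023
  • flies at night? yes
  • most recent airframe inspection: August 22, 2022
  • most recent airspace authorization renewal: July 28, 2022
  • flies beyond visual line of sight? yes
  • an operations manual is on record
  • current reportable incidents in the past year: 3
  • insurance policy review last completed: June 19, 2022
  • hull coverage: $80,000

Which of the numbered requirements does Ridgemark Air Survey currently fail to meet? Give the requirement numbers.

2, 3, 4, 6

1. hull coverage $80,000 ≥ $30,000 → met
2. remote pilot certificate absent → not met
3. battery cycle review 33 days ago vs limit 30 → not met
4. flight-log audit 192 days ago vs limit 180 → not met
5. condition 'flies over people' does not hold → requirement n/a → met
6. condition 'flies at night' holds; reportable incidents in the past year 3 > 2 → not met
7. pre-flight checklist present → met
8. airframe inspection 298 days ago vs limit 365 → met
9. Part 107 recurrent training 433 days ago vs limit 730 → met
10. condition 'flies beyond visual line of sight' holds; airspace authorization renewal 323 days ago vs limit 540 → met
11. insurance policy review 362 days ago vs limit 365 → met
12. operations manual present → met
Not met: 2, 3, 4, 6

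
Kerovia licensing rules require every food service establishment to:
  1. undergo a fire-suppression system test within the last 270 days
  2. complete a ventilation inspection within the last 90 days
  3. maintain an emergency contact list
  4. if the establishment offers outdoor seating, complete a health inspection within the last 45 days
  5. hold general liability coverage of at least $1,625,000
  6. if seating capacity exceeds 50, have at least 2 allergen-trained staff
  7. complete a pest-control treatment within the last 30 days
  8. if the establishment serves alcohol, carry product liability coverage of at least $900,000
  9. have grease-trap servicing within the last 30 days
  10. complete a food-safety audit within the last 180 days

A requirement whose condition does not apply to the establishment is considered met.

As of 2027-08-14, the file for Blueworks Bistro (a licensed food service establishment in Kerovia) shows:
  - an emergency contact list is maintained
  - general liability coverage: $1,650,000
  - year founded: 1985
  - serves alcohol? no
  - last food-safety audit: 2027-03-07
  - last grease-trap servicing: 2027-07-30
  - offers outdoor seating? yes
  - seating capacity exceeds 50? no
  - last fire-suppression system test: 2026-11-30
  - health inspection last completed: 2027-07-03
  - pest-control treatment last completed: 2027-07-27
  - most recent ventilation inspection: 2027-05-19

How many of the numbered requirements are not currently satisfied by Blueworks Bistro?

1. fire-suppression system test 257 days ago vs limit 270 → met
2. ventilation inspection 87 days ago vs limit 90 → met
3. emergency contact list present → met
4. condition 'offers outdoor seating' holds; health inspection 42 days ago vs limit 45 → met
5. general liability coverage $1,650,000 ≥ $1,625,000 → met
6. condition 'seating capacity exceeds 50' does not hold → requirement n/a → met
7. pest-control treatment 18 days ago vs limit 30 → met
8. condition 'serves alcohol' does not hold → requirement n/a → met
9. grease-trap servicing 15 days ago vs limit 30 → met
10. food-safety audit 160 days ago vs limit 180 → met
Not met: 0 of 10

0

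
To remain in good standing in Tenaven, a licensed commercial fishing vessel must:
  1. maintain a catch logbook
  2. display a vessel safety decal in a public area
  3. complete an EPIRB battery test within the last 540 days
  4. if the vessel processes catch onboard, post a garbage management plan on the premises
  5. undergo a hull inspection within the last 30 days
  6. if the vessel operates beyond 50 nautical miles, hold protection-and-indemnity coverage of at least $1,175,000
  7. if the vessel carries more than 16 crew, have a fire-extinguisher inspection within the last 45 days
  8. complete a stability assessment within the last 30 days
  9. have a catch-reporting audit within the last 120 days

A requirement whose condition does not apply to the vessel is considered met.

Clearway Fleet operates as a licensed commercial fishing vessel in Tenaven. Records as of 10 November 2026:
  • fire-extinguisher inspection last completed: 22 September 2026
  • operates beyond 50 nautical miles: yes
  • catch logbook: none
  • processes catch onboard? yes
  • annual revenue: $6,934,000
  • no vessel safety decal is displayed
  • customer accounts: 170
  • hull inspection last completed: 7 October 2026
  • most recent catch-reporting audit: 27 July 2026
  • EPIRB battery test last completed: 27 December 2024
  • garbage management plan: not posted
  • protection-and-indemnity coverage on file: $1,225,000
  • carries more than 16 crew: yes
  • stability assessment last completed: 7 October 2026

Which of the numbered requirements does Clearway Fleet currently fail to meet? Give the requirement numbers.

1. catch logbook absent → not met
2. vessel safety decal absent → not met
3. EPIRB battery test 683 days ago vs limit 540 → not met
4. condition 'processes catch onboard' holds; garbage management plan absent → not met
5. hull inspection 34 days ago vs limit 30 → not met
6. condition 'operates beyond 50 nautical miles' holds; protection-and-indemnity coverage $1,225,000 ≥ $1,175,000 → met
7. condition 'carries more than 16 crew' holds; fire-extinguisher inspection 49 days ago vs limit 45 → not met
8. stability assessment 34 days ago vs limit 30 → not met
9. catch-reporting audit 106 days ago vs limit 120 → met
Not met: 1, 2, 3, 4, 5, 7, 8

1, 2, 3, 4, 5, 7, 8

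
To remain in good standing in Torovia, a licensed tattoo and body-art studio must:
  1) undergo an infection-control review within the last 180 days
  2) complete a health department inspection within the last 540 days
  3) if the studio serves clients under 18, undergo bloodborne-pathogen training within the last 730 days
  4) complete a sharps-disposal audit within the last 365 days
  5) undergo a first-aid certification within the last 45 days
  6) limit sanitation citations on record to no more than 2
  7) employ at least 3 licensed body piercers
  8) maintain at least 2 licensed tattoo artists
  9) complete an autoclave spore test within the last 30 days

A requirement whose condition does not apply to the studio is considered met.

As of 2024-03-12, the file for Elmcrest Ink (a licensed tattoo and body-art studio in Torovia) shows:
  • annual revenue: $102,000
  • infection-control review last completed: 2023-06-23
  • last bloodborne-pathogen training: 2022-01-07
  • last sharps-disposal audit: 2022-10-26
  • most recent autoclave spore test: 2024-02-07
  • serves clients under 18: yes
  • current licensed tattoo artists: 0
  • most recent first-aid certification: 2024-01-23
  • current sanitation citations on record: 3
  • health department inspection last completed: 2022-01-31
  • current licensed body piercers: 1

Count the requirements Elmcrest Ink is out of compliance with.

9

1. infection-control review 263 days ago vs limit 180 → not met
2. health department inspection 771 days ago vs limit 540 → not met
3. condition 'serves clients under 18' holds; bloodborne-pathogen training 795 days ago vs limit 730 → not met
4. sharps-disposal audit 503 days ago vs limit 365 → not met
5. first-aid certification 49 days ago vs limit 45 → not met
6. sanitation citations on record 3 > 2 → not met
7. licensed body piercers 1 < 3 → not met
8. licensed tattoo artists 0 < 2 → not met
9. autoclave spore test 34 days ago vs limit 30 → not met
Not met: 9 of 9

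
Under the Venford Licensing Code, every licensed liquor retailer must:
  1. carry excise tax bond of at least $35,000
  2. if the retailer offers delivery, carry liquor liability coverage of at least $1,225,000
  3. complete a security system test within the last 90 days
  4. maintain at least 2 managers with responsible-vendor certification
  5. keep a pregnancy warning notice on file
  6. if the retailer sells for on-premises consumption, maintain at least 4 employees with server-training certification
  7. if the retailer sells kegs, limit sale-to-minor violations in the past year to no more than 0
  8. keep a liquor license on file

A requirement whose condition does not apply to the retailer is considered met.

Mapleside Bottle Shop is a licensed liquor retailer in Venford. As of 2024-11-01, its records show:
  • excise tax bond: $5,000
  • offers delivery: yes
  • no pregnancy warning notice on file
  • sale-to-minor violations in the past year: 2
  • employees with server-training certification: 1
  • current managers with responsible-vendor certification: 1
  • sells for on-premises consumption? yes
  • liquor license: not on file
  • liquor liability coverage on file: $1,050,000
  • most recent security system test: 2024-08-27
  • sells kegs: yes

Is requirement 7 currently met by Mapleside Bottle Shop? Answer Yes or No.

No

7. condition 'sells kegs' holds; sale-to-minor violations in the past year 2 > 0 → not met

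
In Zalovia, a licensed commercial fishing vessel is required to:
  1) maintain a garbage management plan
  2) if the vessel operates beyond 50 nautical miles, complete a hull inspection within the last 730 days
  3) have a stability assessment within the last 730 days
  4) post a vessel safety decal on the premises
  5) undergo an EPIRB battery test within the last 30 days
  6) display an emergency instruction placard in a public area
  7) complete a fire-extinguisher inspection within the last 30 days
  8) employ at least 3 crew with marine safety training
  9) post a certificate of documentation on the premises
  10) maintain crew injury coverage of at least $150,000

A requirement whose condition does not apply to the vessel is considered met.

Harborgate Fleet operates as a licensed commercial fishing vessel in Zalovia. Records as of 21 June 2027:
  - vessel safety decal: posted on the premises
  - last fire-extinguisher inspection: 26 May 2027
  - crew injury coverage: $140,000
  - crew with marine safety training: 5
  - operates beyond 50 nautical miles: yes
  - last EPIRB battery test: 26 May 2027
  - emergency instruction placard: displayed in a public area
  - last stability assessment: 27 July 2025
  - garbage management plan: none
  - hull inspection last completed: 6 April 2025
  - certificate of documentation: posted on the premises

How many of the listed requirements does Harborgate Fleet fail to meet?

1. garbage management plan absent → not met
2. condition 'operates beyond 50 nautical miles' holds; hull inspection 806 days ago vs limit 730 → not met
3. stability assessment 694 days ago vs limit 730 → met
4. vessel safety decal present → met
5. EPIRB battery test 26 days ago vs limit 30 → met
6. emergency instruction placard present → met
7. fire-extinguisher inspection 26 days ago vs limit 30 → met
8. crew with marine safety training 5 ≥ 3 → met
9. certificate of documentation present → met
10. crew injury coverage $140,000 < $150,000 → not met
Not met: 3 of 10

3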